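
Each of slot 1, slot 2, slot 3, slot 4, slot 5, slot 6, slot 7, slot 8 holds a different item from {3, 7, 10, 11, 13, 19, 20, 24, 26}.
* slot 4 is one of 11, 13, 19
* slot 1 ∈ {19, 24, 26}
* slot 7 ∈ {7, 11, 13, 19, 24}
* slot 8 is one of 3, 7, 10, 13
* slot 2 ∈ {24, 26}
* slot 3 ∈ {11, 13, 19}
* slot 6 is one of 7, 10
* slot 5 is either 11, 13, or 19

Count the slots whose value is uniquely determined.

3

The 8 variables together cover exactly {3, 7, 10, 11, 13, 19, 24, 26} — 8 values for 8 variables — and 3 appears only in slot 8's list, so slot 8 = 3.
Among the 7 still-open variables, 10 fits only slot 6 (and all 7 values in {7, 10, 11, 13, 19, 24, 26} must be used), so slot 6 = 10.
Among the 6 still-open variables, 7 fits only slot 7 (and all 6 values in {7, 11, 13, 19, 24, 26} must be used), so slot 7 = 7.
The 3 variables slot 3, slot 4, slot 5 are confined to {11, 13, 19}, which locks those values in; drop them from slot 1.
Determined: slot 6=10, slot 7=7, slot 8=3. The other slots each still have more than one consistent value. That makes 3.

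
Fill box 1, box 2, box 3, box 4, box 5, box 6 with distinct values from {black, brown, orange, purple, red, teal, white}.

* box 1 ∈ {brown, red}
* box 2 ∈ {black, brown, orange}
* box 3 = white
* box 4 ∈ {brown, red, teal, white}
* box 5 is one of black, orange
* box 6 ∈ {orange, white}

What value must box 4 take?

box 3 has just one choice, so box 3 = white. Eliminate white elsewhere: box 4, box 6.
box 6 must be orange (only option left). Remove orange from box 2, box 5.
That leaves box 5 = black. Remove black from box 2.
That leaves box 2 = brown. Eliminate brown elsewhere: box 1, box 4.
That leaves box 1 = red. Strike red from box 4.
So box 4 = teal.

teal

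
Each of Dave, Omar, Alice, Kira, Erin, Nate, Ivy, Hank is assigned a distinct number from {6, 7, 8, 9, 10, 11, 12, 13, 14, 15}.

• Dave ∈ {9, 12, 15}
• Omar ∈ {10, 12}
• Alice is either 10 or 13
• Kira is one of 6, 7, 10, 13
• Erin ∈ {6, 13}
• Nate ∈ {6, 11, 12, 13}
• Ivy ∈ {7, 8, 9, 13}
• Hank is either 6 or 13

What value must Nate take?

11

Erin and Hank between them cover only {6, 13} — a naked pair. Remove those values from Alice, Kira, Nate, Ivy.
Alice must be 10 (only option left). Eliminate 10 elsewhere: Omar, Kira.
Kira has just one choice, so Kira = 7. Strike 7 from Ivy.
Omar's domain is down to {12}, so Omar = 12. Eliminate 12 elsewhere: Dave, Nate.
So Nate = 11.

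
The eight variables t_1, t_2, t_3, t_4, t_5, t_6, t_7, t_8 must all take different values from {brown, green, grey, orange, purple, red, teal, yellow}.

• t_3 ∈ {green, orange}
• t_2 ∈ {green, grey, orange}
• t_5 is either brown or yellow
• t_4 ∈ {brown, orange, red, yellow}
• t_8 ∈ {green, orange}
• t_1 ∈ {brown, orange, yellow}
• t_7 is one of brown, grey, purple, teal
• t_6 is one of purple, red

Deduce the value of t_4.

red

The 8 variables together cover exactly {brown, green, grey, orange, purple, red, teal, yellow} — 8 values for 8 variables — and teal appears only in t_7's list, so t_7 = teal.
Among the 7 still-open variables, grey fits only t_2 (and all 7 values in {brown, green, grey, orange, purple, red, yellow} must be used), so t_2 = grey.
Among the 6 still-open variables, purple fits only t_6 (and all 6 values in {brown, green, orange, purple, red, yellow} must be used), so t_6 = purple.
The 5 still-open variables together cover exactly {brown, green, orange, red, yellow} — 5 values for 5 variables — and red appears only in t_4's list, so t_4 = red.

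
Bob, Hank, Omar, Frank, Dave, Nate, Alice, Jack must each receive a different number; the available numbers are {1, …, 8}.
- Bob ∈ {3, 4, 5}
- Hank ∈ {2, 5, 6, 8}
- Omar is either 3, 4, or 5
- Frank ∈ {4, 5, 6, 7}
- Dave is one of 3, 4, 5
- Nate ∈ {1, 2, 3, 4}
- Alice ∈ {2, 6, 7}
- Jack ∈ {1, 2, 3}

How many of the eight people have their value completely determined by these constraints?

The 8 variables draw from only 8 values {1, 2, 3, 4, 5, 6, 7, 8}, so each is used; only Hank can be 8, hence Hank = 8.
The 3 variables Bob, Omar, Dave are confined to {3, 4, 5}, which locks those values in; drop them from Frank, Nate, Jack.
The 2 variables Nate and Jack are confined to {1, 2}, which locks those values in; drop them from Alice.
Determined: Hank=8. The other people each still have more than one consistent value. That makes 1.

1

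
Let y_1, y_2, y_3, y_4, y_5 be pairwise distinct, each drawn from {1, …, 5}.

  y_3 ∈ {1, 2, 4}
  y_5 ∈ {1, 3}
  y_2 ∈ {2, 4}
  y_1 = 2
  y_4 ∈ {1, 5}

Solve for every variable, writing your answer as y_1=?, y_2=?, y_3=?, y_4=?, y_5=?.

y_1 must be 2 (only option left). Eliminate 2 elsewhere: y_2, y_3.
y_2's domain is down to {4}, so y_2 = 4. Eliminate 4 elsewhere: y_3.
y_3's domain is down to {1}, so y_3 = 1. So y_4, y_5 can't be 1.
y_4 must be 5 (only option left).
y_5 must be 3 (only option left).

y_1=2, y_2=4, y_3=1, y_4=5, y_5=3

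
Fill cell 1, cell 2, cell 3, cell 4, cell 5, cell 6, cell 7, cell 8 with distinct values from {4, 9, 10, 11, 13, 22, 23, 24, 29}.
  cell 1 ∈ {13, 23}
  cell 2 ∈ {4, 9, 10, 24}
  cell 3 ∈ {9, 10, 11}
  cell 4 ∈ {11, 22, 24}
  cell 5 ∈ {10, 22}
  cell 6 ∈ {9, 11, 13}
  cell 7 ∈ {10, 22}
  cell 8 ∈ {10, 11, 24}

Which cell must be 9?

The 8 variables draw from only 8 values {4, 9, 10, 11, 13, 22, 23, 24}, so each is used; only cell 2 can be 4, hence cell 2 = 4.
The 7 still-open variables together cover exactly {9, 10, 11, 13, 22, 23, 24} — 7 values for 7 variables — and 23 appears only in cell 1's list, so cell 1 = 23.
The 6 still-open variables together cover exactly {9, 10, 11, 13, 22, 24} — 6 values for 6 variables — and 13 appears only in cell 6's list, so cell 6 = 13.
Among the 5 still-open variables, 9 fits only cell 3 (and all 5 values in {9, 10, 11, 22, 24} must be used), so cell 3 = 9.

cell 3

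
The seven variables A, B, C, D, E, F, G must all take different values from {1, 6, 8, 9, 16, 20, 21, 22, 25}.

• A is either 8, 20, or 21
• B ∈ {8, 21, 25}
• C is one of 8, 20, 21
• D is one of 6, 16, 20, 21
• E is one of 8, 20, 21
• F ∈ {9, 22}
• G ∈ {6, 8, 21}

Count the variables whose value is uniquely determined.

3

The 3 variables A, C, E are confined to {8, 20, 21}, which locks those values in; drop them from B, D, G.
B's domain is down to {25}, so B = 25.
G must be 6 (only option left). So D can't be 6.
D's domain is down to {16}, so D = 16.
Determined: B=25, D=16, G=6. The other variables each still have more than one consistent value. That makes 3.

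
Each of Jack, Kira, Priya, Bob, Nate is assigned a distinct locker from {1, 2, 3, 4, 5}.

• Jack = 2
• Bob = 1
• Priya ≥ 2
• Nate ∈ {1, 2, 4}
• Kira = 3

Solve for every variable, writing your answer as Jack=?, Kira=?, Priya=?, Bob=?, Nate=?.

Jack must be 2 (only option left). Strike 2 from Priya, Nate.
Kira has just one choice, so Kira = 3. Strike 3 from Priya.
That leaves Bob = 1. Eliminate 1 elsewhere: Nate.
Nate's domain is down to {4}, so Nate = 4. Remove 4 from Priya.
Priya has just one choice, so Priya = 5.

Jack=2, Kira=3, Priya=5, Bob=1, Nate=4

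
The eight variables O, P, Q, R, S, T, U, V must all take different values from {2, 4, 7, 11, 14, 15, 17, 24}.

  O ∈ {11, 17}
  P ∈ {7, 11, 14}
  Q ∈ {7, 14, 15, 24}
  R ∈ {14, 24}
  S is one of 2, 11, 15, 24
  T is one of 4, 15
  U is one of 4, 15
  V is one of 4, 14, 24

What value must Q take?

7

Among the 8 variables, 2 fits only S (and all 8 values in {2, 4, 7, 11, 14, 15, 17, 24} must be used), so S = 2.
The 7 still-open variables draw from only 7 values {4, 7, 11, 14, 15, 17, 24}, so each is used; only O can be 17, hence O = 17.
Among the 6 still-open variables, 11 fits only P (and all 6 values in {4, 7, 11, 14, 15, 24} must be used), so P = 11.
The 5 still-open variables draw from only 5 values {4, 7, 14, 15, 24}, so each is used; only Q can be 7, hence Q = 7.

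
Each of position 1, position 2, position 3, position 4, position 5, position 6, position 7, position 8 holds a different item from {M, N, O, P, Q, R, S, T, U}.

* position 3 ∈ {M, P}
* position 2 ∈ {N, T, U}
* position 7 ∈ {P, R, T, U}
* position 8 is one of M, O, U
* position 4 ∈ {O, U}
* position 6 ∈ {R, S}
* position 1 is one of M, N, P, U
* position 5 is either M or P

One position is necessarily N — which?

Among the 8 variables, S fits only position 6 (and all 8 values in {M, N, O, P, R, S, T, U} must be used), so position 6 = S.
The 7 still-open variables draw from only 7 values {M, N, O, P, R, T, U}, so each is used; only position 7 can be R, hence position 7 = R.
The 6 still-open variables draw from only 6 values {M, N, O, P, T, U}, so each is used; only position 2 can be T, hence position 2 = T.
The 5 still-open variables draw from only 5 values {M, N, O, P, U}, so each is used; only position 1 can be N, hence position 1 = N.

position 1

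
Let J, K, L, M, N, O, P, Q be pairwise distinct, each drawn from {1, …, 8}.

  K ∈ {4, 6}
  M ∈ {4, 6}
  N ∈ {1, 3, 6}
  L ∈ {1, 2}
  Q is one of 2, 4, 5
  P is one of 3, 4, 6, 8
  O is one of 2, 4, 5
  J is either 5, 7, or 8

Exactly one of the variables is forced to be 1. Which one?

The 8 variables together cover exactly {1, 2, 3, 4, 5, 6, 7, 8} — 8 values for 8 variables — and 7 appears only in J's list, so J = 7.
The 7 still-open variables together cover exactly {1, 2, 3, 4, 5, 6, 8} — 7 values for 7 variables — and 8 appears only in P's list, so P = 8.
The 6 still-open variables draw from only 6 values {1, 2, 3, 4, 5, 6}, so each is used; only N can be 3, hence N = 3.
Among the 5 still-open variables, 1 fits only L (and all 5 values in {1, 2, 4, 5, 6} must be used), so L = 1.

L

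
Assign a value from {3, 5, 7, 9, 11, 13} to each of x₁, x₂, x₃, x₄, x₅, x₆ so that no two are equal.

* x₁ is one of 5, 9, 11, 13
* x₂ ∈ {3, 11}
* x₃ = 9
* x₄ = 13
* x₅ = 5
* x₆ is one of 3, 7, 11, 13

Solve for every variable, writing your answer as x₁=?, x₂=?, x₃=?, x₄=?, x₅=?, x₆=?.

x₃ must be 9 (only option left). So x₁ can't be 9.
That leaves x₄ = 13. Strike 13 from x₁, x₆.
That leaves x₅ = 5. Remove 5 from x₁.
That leaves x₁ = 11. Strike 11 from x₂, x₆.
x₂ has just one choice, so x₂ = 3. Strike 3 from x₆.
That leaves x₆ = 7.

x₁=11, x₂=3, x₃=9, x₄=13, x₅=5, x₆=7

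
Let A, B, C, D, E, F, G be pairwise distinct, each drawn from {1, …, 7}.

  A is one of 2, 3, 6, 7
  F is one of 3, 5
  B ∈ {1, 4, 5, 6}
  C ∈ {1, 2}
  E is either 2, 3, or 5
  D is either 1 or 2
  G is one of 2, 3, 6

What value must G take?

6

The 7 variables together cover exactly {1, 2, 3, 4, 5, 6, 7} — 7 values for 7 variables — and 4 appears only in B's list, so B = 4.
The 6 still-open variables draw from only 6 values {1, 2, 3, 5, 6, 7}, so each is used; only A can be 7, hence A = 7.
The 5 still-open variables draw from only 5 values {1, 2, 3, 5, 6}, so each is used; only G can be 6, hence G = 6.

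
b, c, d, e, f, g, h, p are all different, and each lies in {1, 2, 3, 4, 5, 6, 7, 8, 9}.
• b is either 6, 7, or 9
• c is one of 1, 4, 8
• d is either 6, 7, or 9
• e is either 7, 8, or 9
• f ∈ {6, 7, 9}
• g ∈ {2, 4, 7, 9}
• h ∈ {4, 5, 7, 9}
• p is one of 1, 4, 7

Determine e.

8

Among the 8 variables, 2 fits only g (and all 8 values in {1, 2, 4, 5, 6, 7, 8, 9} must be used), so g = 2.
Among the 7 still-open variables, 5 fits only h (and all 7 values in {1, 4, 5, 6, 7, 8, 9} must be used), so h = 5.
The 3 variables b, d, f are confined to {6, 7, 9}, which locks those values in; drop them from e, p.
So e = 8.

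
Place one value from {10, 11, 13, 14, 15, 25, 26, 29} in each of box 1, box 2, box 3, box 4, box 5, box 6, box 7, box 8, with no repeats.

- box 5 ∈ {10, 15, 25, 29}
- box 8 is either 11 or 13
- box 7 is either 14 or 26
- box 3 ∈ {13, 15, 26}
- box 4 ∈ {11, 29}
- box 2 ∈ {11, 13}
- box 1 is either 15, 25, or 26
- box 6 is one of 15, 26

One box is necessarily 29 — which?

The 8 variables draw from only 8 values {10, 11, 13, 14, 15, 25, 26, 29}, so each is used; only box 5 can be 10, hence box 5 = 10.
The 7 still-open variables together cover exactly {11, 13, 14, 15, 25, 26, 29} — 7 values for 7 variables — and 14 appears only in box 7's list, so box 7 = 14.
The 6 still-open variables together cover exactly {11, 13, 15, 25, 26, 29} — 6 values for 6 variables — and 25 appears only in box 1's list, so box 1 = 25.
The 5 still-open variables draw from only 5 values {11, 13, 15, 26, 29}, so each is used; only box 4 can be 29, hence box 4 = 29.

box 4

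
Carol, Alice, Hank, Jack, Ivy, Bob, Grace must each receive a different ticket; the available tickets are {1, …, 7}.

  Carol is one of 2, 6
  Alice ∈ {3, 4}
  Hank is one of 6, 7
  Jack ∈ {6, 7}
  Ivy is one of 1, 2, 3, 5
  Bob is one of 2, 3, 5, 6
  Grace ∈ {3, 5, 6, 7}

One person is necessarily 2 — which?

Carol

The 7 variables draw from only 7 values {1, 2, 3, 4, 5, 6, 7}, so each is used; only Ivy can be 1, hence Ivy = 1.
The 6 still-open variables together cover exactly {2, 3, 4, 5, 6, 7} — 6 values for 6 variables — and 4 appears only in Alice's list, so Alice = 4.
The 2 variables Hank and Jack are confined to {6, 7}, which locks those values in; drop them from Carol, Bob, Grace.
So 2 goes to Carol.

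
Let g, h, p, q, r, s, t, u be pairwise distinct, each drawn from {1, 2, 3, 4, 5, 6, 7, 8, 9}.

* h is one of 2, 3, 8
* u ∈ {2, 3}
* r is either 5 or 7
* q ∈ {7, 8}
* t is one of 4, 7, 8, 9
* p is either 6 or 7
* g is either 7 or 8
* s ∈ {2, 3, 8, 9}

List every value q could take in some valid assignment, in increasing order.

7, 8

The 8 variables draw from only 8 values {2, 3, 4, 5, 6, 7, 8, 9}, so each is used; only t can be 4, hence t = 4.
The 7 still-open variables draw from only 7 values {2, 3, 5, 6, 7, 8, 9}, so each is used; only r can be 5, hence r = 5.
The 6 still-open variables draw from only 6 values {2, 3, 6, 7, 8, 9}, so each is used; only p can be 6, hence p = 6.
The 5 still-open variables together cover exactly {2, 3, 7, 8, 9} — 5 values for 5 variables — and 9 appears only in s's list, so s = 9.
g and q share exactly the 2 values {7, 8}; by pigeonhole those values go to them, so strike 7, 8 from h.
No further eliminations apply; q can still be any of 7, 8.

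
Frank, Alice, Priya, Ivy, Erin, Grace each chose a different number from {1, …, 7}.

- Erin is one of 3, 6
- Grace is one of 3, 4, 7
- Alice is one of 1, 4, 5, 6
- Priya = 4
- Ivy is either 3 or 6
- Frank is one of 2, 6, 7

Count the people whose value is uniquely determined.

Priya has just one choice, so Priya = 4. So Alice, Grace can't be 4.
Ivy and Erin share exactly the 2 values {3, 6}; by pigeonhole those values go to them, so strike 3, 6 from Frank, Alice, Grace.
Grace has just one choice, so Grace = 7. Remove 7 from Frank.
Frank must be 2 (only option left).
Determined: Frank=2, Priya=4, Grace=7. The other people each still have more than one consistent value. That makes 3.

3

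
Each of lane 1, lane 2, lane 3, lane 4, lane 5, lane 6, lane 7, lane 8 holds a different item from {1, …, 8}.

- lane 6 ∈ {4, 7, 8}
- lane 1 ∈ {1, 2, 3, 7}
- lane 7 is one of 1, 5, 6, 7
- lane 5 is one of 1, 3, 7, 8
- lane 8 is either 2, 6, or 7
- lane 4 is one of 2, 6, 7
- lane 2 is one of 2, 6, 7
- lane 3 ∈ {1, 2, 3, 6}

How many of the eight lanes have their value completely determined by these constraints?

3

Among the 8 variables, 4 fits only lane 6 (and all 8 values in {1, 2, 3, 4, 5, 6, 7, 8} must be used), so lane 6 = 4.
The 7 still-open variables draw from only 7 values {1, 2, 3, 5, 6, 7, 8}, so each is used; only lane 7 can be 5, hence lane 7 = 5.
The 6 still-open variables draw from only 6 values {1, 2, 3, 6, 7, 8}, so each is used; only lane 5 can be 8, hence lane 5 = 8.
The 3 variables lane 2, lane 4, lane 8 are confined to {2, 6, 7}, which locks those values in; drop them from lane 1, lane 3.
Determined: lane 5=8, lane 6=4, lane 7=5. The other lanes each still have more than one consistent value. That makes 3.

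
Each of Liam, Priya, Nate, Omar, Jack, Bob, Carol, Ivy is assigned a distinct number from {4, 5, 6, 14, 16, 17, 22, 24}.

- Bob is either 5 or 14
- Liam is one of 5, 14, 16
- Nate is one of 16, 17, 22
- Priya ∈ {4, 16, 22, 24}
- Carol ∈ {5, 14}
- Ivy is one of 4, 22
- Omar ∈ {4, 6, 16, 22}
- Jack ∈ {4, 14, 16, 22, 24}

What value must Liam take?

The 8 variables draw from only 8 values {4, 5, 6, 14, 16, 17, 22, 24}, so each is used; only Omar can be 6, hence Omar = 6.
The 7 still-open variables draw from only 7 values {4, 5, 14, 16, 17, 22, 24}, so each is used; only Nate can be 17, hence Nate = 17.
Bob and Carol share exactly the 2 values {5, 14}; by pigeonhole those values go to them, so strike 5, 14 from Liam, Jack.
So Liam = 16.

16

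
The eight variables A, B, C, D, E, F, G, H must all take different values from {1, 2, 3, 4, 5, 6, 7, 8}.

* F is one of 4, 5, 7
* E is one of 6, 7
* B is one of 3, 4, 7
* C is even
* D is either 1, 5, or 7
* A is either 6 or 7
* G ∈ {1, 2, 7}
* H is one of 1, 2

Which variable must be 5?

The 8 variables draw from only 8 values {1, 2, 3, 4, 5, 6, 7, 8}, so each is used; only B can be 3, hence B = 3.
The 7 still-open variables together cover exactly {1, 2, 4, 5, 6, 7, 8} — 7 values for 7 variables — and 8 appears only in C's list, so C = 8.
The 6 still-open variables together cover exactly {1, 2, 4, 5, 6, 7} — 6 values for 6 variables — and 4 appears only in F's list, so F = 4.
The 5 still-open variables draw from only 5 values {1, 2, 5, 6, 7}, so each is used; only D can be 5, hence D = 5.

D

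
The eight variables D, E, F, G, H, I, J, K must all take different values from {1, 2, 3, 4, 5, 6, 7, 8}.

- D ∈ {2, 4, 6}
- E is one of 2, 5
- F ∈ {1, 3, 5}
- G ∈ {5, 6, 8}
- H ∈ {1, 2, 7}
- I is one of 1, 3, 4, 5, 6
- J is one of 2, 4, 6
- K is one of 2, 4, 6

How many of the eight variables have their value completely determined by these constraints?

Among the 8 variables, 7 fits only H (and all 8 values in {1, 2, 3, 4, 5, 6, 7, 8} must be used), so H = 7.
The 7 still-open variables together cover exactly {1, 2, 3, 4, 5, 6, 8} — 7 values for 7 variables — and 8 appears only in G's list, so G = 8.
D, J, K between them cover only {2, 4, 6} — a naked triple. Remove those values from E, I.
E must be 5 (only option left). Eliminate 5 elsewhere: F, I.
Determined: E=5, G=8, H=7. The other variables each still have more than one consistent value. That makes 3.

3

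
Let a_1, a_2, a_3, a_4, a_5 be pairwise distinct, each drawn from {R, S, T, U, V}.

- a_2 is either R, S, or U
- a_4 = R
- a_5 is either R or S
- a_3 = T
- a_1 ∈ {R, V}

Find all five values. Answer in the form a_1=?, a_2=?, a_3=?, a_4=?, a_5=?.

a_1=V, a_2=U, a_3=T, a_4=R, a_5=S

a_3 has just one choice, so a_3 = T.
That leaves a_4 = R. So a_1, a_2, a_5 can't be R.
a_5's domain is down to {S}, so a_5 = S. Remove S from a_2.
a_1 must be V (only option left).
a_2 has just one choice, so a_2 = U.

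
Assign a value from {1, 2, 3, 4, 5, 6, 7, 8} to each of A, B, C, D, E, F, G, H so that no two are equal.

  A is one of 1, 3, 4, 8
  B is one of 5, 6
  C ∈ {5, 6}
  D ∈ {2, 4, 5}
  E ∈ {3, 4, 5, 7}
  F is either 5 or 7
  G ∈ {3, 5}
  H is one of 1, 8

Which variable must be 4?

E

The 8 variables together cover exactly {1, 2, 3, 4, 5, 6, 7, 8} — 8 values for 8 variables — and 2 appears only in D's list, so D = 2.
B and C share exactly the 2 values {5, 6}; by pigeonhole those values go to them, so strike 5, 6 from E, F, G.
That leaves F = 7. Strike 7 from E.
G has just one choice, so G = 3. So A, E can't be 3.
So 4 goes to E.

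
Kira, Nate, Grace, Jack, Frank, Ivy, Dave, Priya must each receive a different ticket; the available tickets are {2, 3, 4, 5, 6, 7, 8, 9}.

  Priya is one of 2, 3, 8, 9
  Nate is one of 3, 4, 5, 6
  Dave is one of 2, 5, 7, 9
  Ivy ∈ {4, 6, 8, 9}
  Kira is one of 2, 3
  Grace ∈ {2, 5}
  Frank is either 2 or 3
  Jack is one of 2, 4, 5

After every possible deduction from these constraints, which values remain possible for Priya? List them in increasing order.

8, 9

Among the 8 variables, 7 fits only Dave (and all 8 values in {2, 3, 4, 5, 6, 7, 8, 9} must be used), so Dave = 7.
The 2 variables Kira and Frank are confined to {2, 3}, which locks those values in; drop them from Nate, Grace, Jack, Priya.
Grace must be 5 (only option left). Eliminate 5 elsewhere: Nate, Jack.
Jack must be 4 (only option left). Remove 4 from Nate, Ivy.
Nate's domain is down to {6}, so Nate = 6. So Ivy can't be 6.
No further eliminations apply; Priya can still be any of 8, 9.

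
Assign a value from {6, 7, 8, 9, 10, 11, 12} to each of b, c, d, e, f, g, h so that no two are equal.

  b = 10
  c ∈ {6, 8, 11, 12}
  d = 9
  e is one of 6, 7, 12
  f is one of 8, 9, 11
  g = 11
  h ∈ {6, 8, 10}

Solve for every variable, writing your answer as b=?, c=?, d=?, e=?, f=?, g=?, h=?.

b=10, c=12, d=9, e=7, f=8, g=11, h=6

b must be 10 (only option left). Strike 10 from h.
d must be 9 (only option left). Strike 9 from f.
g's domain is down to {11}, so g = 11. Remove 11 from c, f.
That leaves f = 8. Strike 8 from c, h.
h must be 6 (only option left). Strike 6 from c, e.
c has just one choice, so c = 12. Strike 12 from e.
e has just one choice, so e = 7.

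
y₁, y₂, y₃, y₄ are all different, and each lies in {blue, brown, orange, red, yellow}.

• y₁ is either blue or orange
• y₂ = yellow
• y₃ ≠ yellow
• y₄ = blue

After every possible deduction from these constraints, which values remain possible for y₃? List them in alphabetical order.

y₂'s domain is down to {yellow}, so y₂ = yellow.
That leaves y₄ = blue. Strike blue from y₁, y₃.
y₁'s domain is down to {orange}, so y₁ = orange. Remove orange from y₃.
No further eliminations apply; y₃ can still be any of brown, red.

brown, red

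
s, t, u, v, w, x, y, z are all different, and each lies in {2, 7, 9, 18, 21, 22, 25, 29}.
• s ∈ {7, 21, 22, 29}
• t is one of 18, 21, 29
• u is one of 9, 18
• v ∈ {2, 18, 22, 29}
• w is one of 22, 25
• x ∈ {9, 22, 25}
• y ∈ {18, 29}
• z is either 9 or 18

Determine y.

29

The 8 variables draw from only 8 values {2, 7, 9, 18, 21, 22, 25, 29}, so each is used; only v can be 2, hence v = 2.
Among the 7 still-open variables, 7 fits only s (and all 7 values in {7, 9, 18, 21, 22, 25, 29} must be used), so s = 7.
The 6 still-open variables together cover exactly {9, 18, 21, 22, 25, 29} — 6 values for 6 variables — and 21 appears only in t's list, so t = 21.
The 5 still-open variables draw from only 5 values {9, 18, 22, 25, 29}, so each is used; only y can be 29, hence y = 29.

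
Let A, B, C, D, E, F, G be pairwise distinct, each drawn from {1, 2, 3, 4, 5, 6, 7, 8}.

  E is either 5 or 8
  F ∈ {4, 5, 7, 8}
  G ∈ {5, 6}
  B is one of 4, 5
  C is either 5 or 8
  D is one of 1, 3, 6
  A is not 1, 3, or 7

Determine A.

2

C and E between them cover only {5, 8} — a naked pair. Remove those values from A, B, F, G.
That leaves B = 4. Remove 4 from A, F.
F's domain is down to {7}, so F = 7.
G has just one choice, so G = 6. Eliminate 6 elsewhere: A, D.
So A = 2.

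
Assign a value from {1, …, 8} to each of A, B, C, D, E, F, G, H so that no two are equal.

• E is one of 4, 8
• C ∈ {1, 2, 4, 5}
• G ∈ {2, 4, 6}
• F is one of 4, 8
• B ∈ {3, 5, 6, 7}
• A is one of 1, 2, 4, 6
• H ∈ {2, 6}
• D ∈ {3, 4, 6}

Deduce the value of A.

1

Among the 8 variables, 7 fits only B (and all 8 values in {1, 2, 3, 4, 5, 6, 7, 8} must be used), so B = 7.
The 7 still-open variables together cover exactly {1, 2, 3, 4, 5, 6, 8} — 7 values for 7 variables — and 3 appears only in D's list, so D = 3.
The 6 still-open variables together cover exactly {1, 2, 4, 5, 6, 8} — 6 values for 6 variables — and 5 appears only in C's list, so C = 5.
The 5 still-open variables together cover exactly {1, 2, 4, 6, 8} — 5 values for 5 variables — and 1 appears only in A's list, so A = 1.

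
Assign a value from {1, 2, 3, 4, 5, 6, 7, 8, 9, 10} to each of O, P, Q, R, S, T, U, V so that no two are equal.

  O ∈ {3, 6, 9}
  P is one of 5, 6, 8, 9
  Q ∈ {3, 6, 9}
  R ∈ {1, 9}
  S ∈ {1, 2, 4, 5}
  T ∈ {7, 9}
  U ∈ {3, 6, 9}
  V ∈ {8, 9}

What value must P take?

5

O, Q, U between them cover only {3, 6, 9} — a naked triple. Remove those values from P, R, T, V.
R has just one choice, so R = 1. Remove 1 from S.
T must be 7 (only option left).
V has just one choice, so V = 8. Remove 8 from P.
So P = 5.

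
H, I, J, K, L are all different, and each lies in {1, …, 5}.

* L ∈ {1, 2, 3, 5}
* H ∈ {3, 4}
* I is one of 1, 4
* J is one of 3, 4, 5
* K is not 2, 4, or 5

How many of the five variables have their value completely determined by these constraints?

2

The 5 variables together cover exactly {1, 2, 3, 4, 5} — 5 values for 5 variables — and 2 appears only in L's list, so L = 2.
The 4 still-open variables together cover exactly {1, 3, 4, 5} — 4 values for 4 variables — and 5 appears only in J's list, so J = 5.
Determined: J=5, L=2. The other variables each still have more than one consistent value. That makes 2.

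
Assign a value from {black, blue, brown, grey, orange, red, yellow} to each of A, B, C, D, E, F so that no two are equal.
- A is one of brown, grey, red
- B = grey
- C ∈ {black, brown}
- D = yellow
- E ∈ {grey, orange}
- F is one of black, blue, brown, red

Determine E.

B must be grey (only option left). Remove grey from A, E.
So E = orange.

orange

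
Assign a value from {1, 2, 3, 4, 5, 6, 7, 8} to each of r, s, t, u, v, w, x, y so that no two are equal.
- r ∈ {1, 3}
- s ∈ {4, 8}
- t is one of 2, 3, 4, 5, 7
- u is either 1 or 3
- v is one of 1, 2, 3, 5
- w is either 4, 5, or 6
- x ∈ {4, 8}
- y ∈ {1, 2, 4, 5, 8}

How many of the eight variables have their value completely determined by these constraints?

Among the 8 variables, 6 fits only w (and all 8 values in {1, 2, 3, 4, 5, 6, 7, 8} must be used), so w = 6.
The 7 still-open variables draw from only 7 values {1, 2, 3, 4, 5, 7, 8}, so each is used; only t can be 7, hence t = 7.
The 2 variables r and u are confined to {1, 3}, which locks those values in; drop them from v, y.
s and x between them cover only {4, 8} — a naked pair. Remove those values from y.
Determined: t=7, w=6. The other variables each still have more than one consistent value. That makes 2.

2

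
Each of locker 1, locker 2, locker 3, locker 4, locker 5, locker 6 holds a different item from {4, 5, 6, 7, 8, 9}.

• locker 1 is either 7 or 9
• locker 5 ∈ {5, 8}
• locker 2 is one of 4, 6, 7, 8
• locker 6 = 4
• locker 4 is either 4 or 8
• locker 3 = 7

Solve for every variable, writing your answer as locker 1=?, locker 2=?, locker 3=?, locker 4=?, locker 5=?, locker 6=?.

locker 3 has just one choice, so locker 3 = 7. Strike 7 from locker 1, locker 2.
locker 6's domain is down to {4}, so locker 6 = 4. Remove 4 from locker 2, locker 4.
locker 1's domain is down to {9}, so locker 1 = 9.
locker 4's domain is down to {8}, so locker 4 = 8. Eliminate 8 elsewhere: locker 2, locker 5.
That leaves locker 5 = 5.
That leaves locker 2 = 6.

locker 1=9, locker 2=6, locker 3=7, locker 4=8, locker 5=5, locker 6=4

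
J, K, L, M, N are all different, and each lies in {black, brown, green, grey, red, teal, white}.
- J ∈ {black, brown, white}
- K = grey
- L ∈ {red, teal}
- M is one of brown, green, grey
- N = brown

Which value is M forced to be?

green

K has just one choice, so K = grey. So M can't be grey.
That leaves N = brown. So J, M can't be brown.
So M = green.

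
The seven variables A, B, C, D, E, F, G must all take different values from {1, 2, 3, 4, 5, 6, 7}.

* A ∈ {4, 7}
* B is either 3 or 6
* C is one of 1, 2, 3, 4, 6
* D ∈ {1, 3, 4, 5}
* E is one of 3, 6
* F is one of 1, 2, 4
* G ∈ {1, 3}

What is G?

The 7 variables together cover exactly {1, 2, 3, 4, 5, 6, 7} — 7 values for 7 variables — and 5 appears only in D's list, so D = 5.
The 6 still-open variables draw from only 6 values {1, 2, 3, 4, 6, 7}, so each is used; only A can be 7, hence A = 7.
B and E between them cover only {3, 6} — a naked pair. Remove those values from C, G.
So G = 1.

1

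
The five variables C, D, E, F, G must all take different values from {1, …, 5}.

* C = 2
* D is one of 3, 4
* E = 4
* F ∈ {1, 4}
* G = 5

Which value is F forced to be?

C's domain is down to {2}, so C = 2.
E must be 4 (only option left). Strike 4 from D, F.
So F = 1.

1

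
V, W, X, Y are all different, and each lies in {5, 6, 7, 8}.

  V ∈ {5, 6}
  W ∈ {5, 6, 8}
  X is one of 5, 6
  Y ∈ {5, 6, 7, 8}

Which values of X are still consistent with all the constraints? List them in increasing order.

The 4 variables together cover exactly {5, 6, 7, 8} — 4 values for 4 variables — and 7 appears only in Y's list, so Y = 7.
The 3 still-open variables draw from only 3 values {5, 6, 8}, so each is used; only W can be 8, hence W = 8.
No further eliminations apply; X can still be any of 5, 6.

5, 6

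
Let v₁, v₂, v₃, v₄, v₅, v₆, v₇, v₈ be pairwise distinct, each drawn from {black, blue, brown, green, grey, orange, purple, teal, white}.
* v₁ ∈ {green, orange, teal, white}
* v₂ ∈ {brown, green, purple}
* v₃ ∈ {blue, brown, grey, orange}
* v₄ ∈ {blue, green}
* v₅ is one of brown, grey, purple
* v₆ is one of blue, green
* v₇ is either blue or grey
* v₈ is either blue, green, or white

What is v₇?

grey

The 8 variables draw from only 8 values {blue, brown, green, grey, orange, purple, teal, white}, so each is used; only v₁ can be teal, hence v₁ = teal.
The 7 still-open variables draw from only 7 values {blue, brown, green, grey, orange, purple, white}, so each is used; only v₃ can be orange, hence v₃ = orange.
The 6 still-open variables draw from only 6 values {blue, brown, green, grey, purple, white}, so each is used; only v₈ can be white, hence v₈ = white.
v₄ and v₆ between them cover only {blue, green} — a naked pair. Remove those values from v₂, v₇.
So v₇ = grey.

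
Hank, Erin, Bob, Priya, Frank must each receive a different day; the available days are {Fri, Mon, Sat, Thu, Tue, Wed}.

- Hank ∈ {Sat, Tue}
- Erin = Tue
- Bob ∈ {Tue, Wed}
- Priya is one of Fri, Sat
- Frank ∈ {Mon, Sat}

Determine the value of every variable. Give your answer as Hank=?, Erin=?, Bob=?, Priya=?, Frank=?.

Erin's domain is down to {Tue}, so Erin = Tue. So Hank, Bob can't be Tue.
Bob has just one choice, so Bob = Wed.
That leaves Hank = Sat. Eliminate Sat elsewhere: Priya, Frank.
Priya must be Fri (only option left).
Frank has just one choice, so Frank = Mon.

Hank=Sat, Erin=Tue, Bob=Wed, Priya=Fri, Frank=Mon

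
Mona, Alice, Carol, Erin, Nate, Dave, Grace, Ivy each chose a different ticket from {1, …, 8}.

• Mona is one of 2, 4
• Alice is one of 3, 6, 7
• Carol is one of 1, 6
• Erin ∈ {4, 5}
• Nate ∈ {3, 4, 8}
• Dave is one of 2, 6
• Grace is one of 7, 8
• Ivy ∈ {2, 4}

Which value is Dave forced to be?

The 8 variables together cover exactly {1, 2, 3, 4, 5, 6, 7, 8} — 8 values for 8 variables — and 1 appears only in Carol's list, so Carol = 1.
Among the 7 still-open variables, 5 fits only Erin (and all 7 values in {2, 3, 4, 5, 6, 7, 8} must be used), so Erin = 5.
The 2 variables Mona and Ivy are confined to {2, 4}, which locks those values in; drop them from Nate, Dave.
So Dave = 6.

6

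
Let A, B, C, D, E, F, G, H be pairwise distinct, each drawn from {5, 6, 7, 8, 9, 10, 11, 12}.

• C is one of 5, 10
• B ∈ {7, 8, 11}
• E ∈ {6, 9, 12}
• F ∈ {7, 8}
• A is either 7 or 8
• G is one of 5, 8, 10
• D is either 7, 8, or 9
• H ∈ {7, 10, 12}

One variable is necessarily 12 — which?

H

Among the 8 variables, 6 fits only E (and all 8 values in {5, 6, 7, 8, 9, 10, 11, 12} must be used), so E = 6.
The 7 still-open variables together cover exactly {5, 7, 8, 9, 10, 11, 12} — 7 values for 7 variables — and 9 appears only in D's list, so D = 9.
The 6 still-open variables draw from only 6 values {5, 7, 8, 10, 11, 12}, so each is used; only B can be 11, hence B = 11.
Among the 5 still-open variables, 12 fits only H (and all 5 values in {5, 7, 8, 10, 12} must be used), so H = 12.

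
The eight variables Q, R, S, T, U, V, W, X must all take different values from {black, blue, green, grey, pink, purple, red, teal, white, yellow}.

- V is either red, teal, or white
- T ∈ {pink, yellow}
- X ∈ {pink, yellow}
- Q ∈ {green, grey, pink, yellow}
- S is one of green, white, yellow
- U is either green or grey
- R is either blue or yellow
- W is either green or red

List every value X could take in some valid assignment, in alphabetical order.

pink, yellow

The 8 variables together cover exactly {blue, green, grey, pink, red, teal, white, yellow} — 8 values for 8 variables — and blue appears only in R's list, so R = blue.
Among the 7 still-open variables, teal fits only V (and all 7 values in {green, grey, pink, red, teal, white, yellow} must be used), so V = teal.
The 6 still-open variables together cover exactly {green, grey, pink, red, white, yellow} — 6 values for 6 variables — and red appears only in W's list, so W = red.
The 5 still-open variables together cover exactly {green, grey, pink, white, yellow} — 5 values for 5 variables — and white appears only in S's list, so S = white.
T and X share exactly the 2 values {pink, yellow}; by pigeonhole those values go to them, so strike pink, yellow from Q.
No further eliminations apply; X can still be any of pink, yellow.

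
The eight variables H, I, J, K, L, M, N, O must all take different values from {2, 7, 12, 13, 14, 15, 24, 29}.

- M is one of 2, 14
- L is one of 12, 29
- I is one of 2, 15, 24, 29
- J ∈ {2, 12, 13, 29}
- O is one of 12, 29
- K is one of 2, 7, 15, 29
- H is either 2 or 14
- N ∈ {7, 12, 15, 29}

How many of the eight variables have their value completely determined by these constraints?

2

The 8 variables draw from only 8 values {2, 7, 12, 13, 14, 15, 24, 29}, so each is used; only J can be 13, hence J = 13.
The 7 still-open variables together cover exactly {2, 7, 12, 14, 15, 24, 29} — 7 values for 7 variables — and 24 appears only in I's list, so I = 24.
The 2 variables H and M are confined to {2, 14}, which locks those values in; drop them from K.
L and O between them cover only {12, 29} — a naked pair. Remove those values from K, N.
Determined: I=24, J=13. The other variables each still have more than one consistent value. That makes 2.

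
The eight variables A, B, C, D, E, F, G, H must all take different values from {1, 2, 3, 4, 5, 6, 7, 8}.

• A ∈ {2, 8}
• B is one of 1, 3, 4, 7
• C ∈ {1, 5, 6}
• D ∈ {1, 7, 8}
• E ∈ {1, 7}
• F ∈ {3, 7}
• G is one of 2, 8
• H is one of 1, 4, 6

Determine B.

4

Among the 8 variables, 5 fits only C (and all 8 values in {1, 2, 3, 4, 5, 6, 7, 8} must be used), so C = 5.
The 7 still-open variables draw from only 7 values {1, 2, 3, 4, 6, 7, 8}, so each is used; only H can be 6, hence H = 6.
The 6 still-open variables together cover exactly {1, 2, 3, 4, 7, 8} — 6 values for 6 variables — and 4 appears only in B's list, so B = 4.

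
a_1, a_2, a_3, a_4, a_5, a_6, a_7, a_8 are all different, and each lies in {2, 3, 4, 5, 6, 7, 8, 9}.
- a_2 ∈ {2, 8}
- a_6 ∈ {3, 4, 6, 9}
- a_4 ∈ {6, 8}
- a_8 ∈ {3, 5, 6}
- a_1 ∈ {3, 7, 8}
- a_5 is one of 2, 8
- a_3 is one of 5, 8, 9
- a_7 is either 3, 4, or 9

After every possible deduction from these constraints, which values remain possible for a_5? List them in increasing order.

The 8 variables draw from only 8 values {2, 3, 4, 5, 6, 7, 8, 9}, so each is used; only a_1 can be 7, hence a_1 = 7.
a_2 and a_5 share exactly the 2 values {2, 8}; by pigeonhole those values go to them, so strike 2, 8 from a_3, a_4.
a_4 must be 6 (only option left). So a_6, a_8 can't be 6.
No further eliminations apply; a_5 can still be any of 2, 8.

2, 8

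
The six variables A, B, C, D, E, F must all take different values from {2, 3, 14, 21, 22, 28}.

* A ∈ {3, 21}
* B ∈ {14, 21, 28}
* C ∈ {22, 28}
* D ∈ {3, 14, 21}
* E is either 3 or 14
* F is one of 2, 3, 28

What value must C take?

22

Among the 6 variables, 2 fits only F (and all 6 values in {2, 3, 14, 21, 22, 28} must be used), so F = 2.
The 5 still-open variables draw from only 5 values {3, 14, 21, 22, 28}, so each is used; only C can be 22, hence C = 22.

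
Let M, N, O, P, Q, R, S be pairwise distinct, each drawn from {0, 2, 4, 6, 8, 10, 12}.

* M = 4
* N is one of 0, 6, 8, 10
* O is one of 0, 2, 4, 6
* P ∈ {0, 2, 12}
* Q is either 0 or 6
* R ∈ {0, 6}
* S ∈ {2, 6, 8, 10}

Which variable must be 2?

M must be 4 (only option left). So O can't be 4.
The 6 still-open variables draw from only 6 values {0, 2, 6, 8, 10, 12}, so each is used; only P can be 12, hence P = 12.
Q and R between them cover only {0, 6} — a naked pair. Remove those values from N, O, S.
So 2 goes to O.

O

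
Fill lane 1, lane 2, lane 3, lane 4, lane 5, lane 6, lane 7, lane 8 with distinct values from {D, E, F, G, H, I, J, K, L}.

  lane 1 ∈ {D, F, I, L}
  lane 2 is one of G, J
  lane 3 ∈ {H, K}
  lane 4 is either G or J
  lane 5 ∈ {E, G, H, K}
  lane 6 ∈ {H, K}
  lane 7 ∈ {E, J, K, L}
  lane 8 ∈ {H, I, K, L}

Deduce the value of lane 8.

The 2 variables lane 2 and lane 4 are confined to {G, J}, which locks those values in; drop them from lane 5, lane 7.
lane 3 and lane 6 between them cover only {H, K} — a naked pair. Remove those values from lane 5, lane 7, lane 8.
lane 5's domain is down to {E}, so lane 5 = E. So lane 7 can't be E.
lane 7's domain is down to {L}, so lane 7 = L. Strike L from lane 1, lane 8.
So lane 8 = I.

I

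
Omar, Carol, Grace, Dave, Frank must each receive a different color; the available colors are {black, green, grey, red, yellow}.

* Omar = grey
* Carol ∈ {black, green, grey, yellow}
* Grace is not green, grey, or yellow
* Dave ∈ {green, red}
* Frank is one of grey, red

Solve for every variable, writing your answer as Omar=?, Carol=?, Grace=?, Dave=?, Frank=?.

Omar has just one choice, so Omar = grey. Strike grey from Carol, Frank.
Frank's domain is down to {red}, so Frank = red. Remove red from Grace, Dave.
Grace must be black (only option left). So Carol can't be black.
Dave must be green (only option left). Strike green from Carol.
Carol has just one choice, so Carol = yellow.

Omar=grey, Carol=yellow, Grace=black, Dave=green, Frank=red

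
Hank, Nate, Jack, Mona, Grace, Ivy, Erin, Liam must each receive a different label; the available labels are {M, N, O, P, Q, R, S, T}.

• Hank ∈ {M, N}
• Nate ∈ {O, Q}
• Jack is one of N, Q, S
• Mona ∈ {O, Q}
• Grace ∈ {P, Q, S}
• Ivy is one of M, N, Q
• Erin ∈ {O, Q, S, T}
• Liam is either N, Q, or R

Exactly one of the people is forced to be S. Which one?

The 8 variables draw from only 8 values {M, N, O, P, Q, R, S, T}, so each is used; only Grace can be P, hence Grace = P.
The 7 still-open variables draw from only 7 values {M, N, O, Q, R, S, T}, so each is used; only Liam can be R, hence Liam = R.
Among the 6 still-open variables, T fits only Erin (and all 6 values in {M, N, O, Q, S, T} must be used), so Erin = T.
The 5 still-open variables together cover exactly {M, N, O, Q, S} — 5 values for 5 variables — and S appears only in Jack's list, so Jack = S.

Jack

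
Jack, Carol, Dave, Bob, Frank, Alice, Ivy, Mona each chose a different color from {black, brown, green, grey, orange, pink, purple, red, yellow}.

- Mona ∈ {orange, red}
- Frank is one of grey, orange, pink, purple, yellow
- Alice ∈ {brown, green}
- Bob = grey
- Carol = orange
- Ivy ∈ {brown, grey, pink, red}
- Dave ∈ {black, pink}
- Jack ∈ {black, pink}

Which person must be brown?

Carol has just one choice, so Carol = orange. So Frank, Mona can't be orange.
That leaves Bob = grey. So Frank, Ivy can't be grey.
Mona must be red (only option left). Remove red from Ivy.
Jack and Dave between them cover only {black, pink} — a naked pair. Remove those values from Frank, Ivy.
So brown goes to Ivy.

Ivy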